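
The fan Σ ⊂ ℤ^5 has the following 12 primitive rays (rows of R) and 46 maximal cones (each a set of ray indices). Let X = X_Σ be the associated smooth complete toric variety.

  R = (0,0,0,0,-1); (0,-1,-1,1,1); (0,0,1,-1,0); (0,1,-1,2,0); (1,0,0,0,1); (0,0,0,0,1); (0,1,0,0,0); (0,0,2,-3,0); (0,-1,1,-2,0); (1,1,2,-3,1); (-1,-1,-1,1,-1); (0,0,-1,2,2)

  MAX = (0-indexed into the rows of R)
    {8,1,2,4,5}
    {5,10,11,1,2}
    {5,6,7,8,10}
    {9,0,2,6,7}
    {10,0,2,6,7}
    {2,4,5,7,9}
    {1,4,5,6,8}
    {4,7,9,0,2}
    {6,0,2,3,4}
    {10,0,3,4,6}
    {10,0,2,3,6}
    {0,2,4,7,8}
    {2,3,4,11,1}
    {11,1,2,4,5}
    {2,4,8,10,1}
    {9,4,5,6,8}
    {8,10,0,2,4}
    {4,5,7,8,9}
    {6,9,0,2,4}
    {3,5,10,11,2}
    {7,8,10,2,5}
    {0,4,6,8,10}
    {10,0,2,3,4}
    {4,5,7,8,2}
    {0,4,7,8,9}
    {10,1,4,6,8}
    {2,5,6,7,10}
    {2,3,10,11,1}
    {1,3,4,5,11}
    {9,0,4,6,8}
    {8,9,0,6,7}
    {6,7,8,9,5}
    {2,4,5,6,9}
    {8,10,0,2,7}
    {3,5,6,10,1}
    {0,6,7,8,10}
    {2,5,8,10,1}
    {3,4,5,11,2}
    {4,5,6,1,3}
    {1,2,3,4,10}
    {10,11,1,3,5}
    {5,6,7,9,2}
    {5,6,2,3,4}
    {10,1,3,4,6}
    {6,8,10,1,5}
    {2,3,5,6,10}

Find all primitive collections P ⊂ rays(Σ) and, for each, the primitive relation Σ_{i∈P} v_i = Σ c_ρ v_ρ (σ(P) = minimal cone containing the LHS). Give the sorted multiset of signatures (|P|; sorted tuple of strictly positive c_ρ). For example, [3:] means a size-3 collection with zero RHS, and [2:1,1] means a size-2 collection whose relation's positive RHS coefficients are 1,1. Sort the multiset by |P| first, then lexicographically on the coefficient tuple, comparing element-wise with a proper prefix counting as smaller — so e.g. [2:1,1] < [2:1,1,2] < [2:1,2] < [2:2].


Σ has 22 primitive collections:

  P={0,5}:  v_{0} + v_{5} = 0 ; sig = [2:]
  P={3,8}:  v_{3} + v_{8} = 0 ; sig = [2:]
  P={0,1}:  v_{0} + v_{1} = v_{4} + v_{10} ; sig = [2:1,1]
  P={1,7}:  v_{1} + v_{7} = v_{5} + v_{8} ; sig = [2:1,1]
  P={3,7}:  v_{3} + v_{7} = v_{2} + v_{6} ; sig = [2:1,1]
  P={9,10}:  v_{9} + v_{10} = v_{6} + v_{8} ; sig = [2:1,1]
  P={0,11}:  v_{0} + v_{11} = v_{1} + v_{2} + v_{3} ; sig = [2:1,1,1]
  P={8,11}:  v_{8} + v_{11} = v_{1} + v_{2} + v_{5} ; sig = [2:1,1,1]
  P={1,9}:  v_{1} + v_{9} = v_{4} + v_{5} + v_{6} + v_{8} ; sig = [2:1,1,1,1]
  P={9,11}:  v_{9} + v_{11} = v_{2} + v_{4} + 2·v_{5} + v_{6} ; sig = [2:1,1,1,2]
  P={3,9}:  v_{3} + v_{9} = v_{2} + v_{4} + 2·v_{6} ; sig = [2:1,1,2]
  P={6,11}:  v_{6} + v_{11} = v_{3} + 2·v_{5} ; sig = [2:1,2]
  P={7,11}:  v_{7} + v_{11} = v_{2} + 2·v_{5} ; sig = [2:1,2]
  P={1,2,6}:  v_{1} + v_{2} + v_{6} = v_{5} ; sig = [3:1]
  P={2,6,8}:  v_{2} + v_{6} + v_{8} = v_{7} ; sig = [3:1]
  P={4,5,10}:  v_{4} + v_{5} + v_{10} = v_{1} ; sig = [3:1]
  P={4,6,7}:  v_{4} + v_{6} + v_{7} = v_{9} ; sig = [3:1]
  P={4,7,10}:  v_{4} + v_{7} + v_{10} = v_{8} ; sig = [3:1]
  P={4,10,11}:  v_{4} + v_{10} + v_{11} = 2·v_{1} + v_{2} + v_{3} ; sig = [3:1,1,2]
  P={2,8,9}:  v_{2} + v_{8} + v_{9} = v_{4} + 2·v_{7} ; sig = [3:1,2]
  P={2,4,6,10}:  v_{2} + v_{4} + v_{6} + v_{10} = 0 ; sig = [4:]
  P={1,2,3,5}:  v_{1} + v_{2} + v_{3} + v_{5} = v_{11} ; sig = [4:1]

so the primitive-relation signature multiset is
    |P|=2: 13 collections, coeffs (), (), (1,1), (1,1), (1,1), (1,1), (1,1,1), (1,1,1), (1,1,1,1), (1,1,1,2), (1,1,2), (1,2), (1,2)
    |P|=3: 7 collections, coeffs (1), (1), (1), (1), (1), (1,1,2), (1,2)
    |P|=4: 2 collections, coeffs (), (1)


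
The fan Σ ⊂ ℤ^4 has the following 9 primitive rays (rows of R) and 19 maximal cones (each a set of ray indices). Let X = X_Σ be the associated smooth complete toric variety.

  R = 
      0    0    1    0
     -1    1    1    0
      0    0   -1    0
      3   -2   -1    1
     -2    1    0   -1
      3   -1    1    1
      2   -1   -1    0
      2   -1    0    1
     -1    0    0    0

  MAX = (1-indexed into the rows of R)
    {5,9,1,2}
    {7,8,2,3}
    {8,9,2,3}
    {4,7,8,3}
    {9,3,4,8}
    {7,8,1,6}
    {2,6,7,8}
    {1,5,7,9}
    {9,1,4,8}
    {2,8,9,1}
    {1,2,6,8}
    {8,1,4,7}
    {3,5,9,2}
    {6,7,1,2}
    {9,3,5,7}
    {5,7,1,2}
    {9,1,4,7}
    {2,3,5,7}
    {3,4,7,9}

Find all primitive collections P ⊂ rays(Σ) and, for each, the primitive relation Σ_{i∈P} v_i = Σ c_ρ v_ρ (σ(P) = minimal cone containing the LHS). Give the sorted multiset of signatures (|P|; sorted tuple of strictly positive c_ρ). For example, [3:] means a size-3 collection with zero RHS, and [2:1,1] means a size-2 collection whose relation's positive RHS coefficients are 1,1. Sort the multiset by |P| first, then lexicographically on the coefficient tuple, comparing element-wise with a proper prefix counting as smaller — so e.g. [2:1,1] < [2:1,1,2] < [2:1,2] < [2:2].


Δ(Σ) — 9 vertices, 11 min non-faces:

  • {1,3}:  v_{1} + v_{3} = 0  so sig = [2:]
  • {5,8}:  v_{5} + v_{8} = 0  so sig = [2:]
  • {2,4}:  v_{2} + v_{4} = v_{8}  so sig = [2:1]
  • {4,5}:  v_{4} + v_{5} = v_{7} + v_{9}  so sig = [2:1,1]
  • {6,9}:  v_{6} + v_{9} = v_{1} + v_{8}  so sig = [2:1,1]
  • {3,6}:  v_{3} + v_{6} = v_{2} + v_{7} + v_{8}  so sig = [2:1,1,1]
  • {5,6}:  v_{5} + v_{6} = v_{1} + v_{2} + v_{7}  so sig = [2:1,1,1]
  • {4,6}:  v_{4} + v_{6} = v_{1} + v_{7} + 2·v_{8}  so sig = [2:1,1,2]
  • {2,7,9}:  v_{2} + v_{7} + v_{9} = 0  so sig = [3:]
  • {7,8,9}:  v_{7} + v_{8} + v_{9} = v_{4}  so sig = [3:1]
  • {1,2,7,8}:  v_{1} + v_{2} + v_{7} + v_{8} = v_{6}  so sig = [4:1]

Sorted signature multiset PRS(X):
    |P|=2: 8 collections, coeffs (), (), (1), (1,1), (1,1), (1,1,1), (1,1,1), (1,1,2)
    |P|=3: 2 collections, coeffs (), (1)
    |P|=4: 1 collection, coeffs (1)


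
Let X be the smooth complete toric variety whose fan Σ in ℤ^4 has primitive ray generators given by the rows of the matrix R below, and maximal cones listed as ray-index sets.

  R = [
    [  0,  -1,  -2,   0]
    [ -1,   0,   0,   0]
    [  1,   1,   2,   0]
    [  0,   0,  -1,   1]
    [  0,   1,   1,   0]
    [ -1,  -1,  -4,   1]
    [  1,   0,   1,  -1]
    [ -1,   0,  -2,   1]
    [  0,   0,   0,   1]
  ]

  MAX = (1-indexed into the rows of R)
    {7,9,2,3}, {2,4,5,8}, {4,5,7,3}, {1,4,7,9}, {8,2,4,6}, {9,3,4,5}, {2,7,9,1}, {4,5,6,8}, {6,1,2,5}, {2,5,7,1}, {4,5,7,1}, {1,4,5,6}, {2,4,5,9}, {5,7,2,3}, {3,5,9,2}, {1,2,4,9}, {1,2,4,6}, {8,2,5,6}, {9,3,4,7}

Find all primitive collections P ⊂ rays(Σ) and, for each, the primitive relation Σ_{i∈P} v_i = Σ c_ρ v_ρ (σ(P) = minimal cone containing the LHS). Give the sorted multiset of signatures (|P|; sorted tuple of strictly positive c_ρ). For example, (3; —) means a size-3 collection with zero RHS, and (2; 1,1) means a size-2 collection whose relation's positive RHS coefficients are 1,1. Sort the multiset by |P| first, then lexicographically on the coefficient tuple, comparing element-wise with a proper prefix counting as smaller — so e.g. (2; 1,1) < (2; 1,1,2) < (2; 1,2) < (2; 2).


Σ has 14 primitive collections:

  {1,8}:  v_{1} + v_{8} = v_{6}  ⟹  sig = (2; 1)
  {1,3}:  v_{1} + v_{3} = v_{4} + v_{7}  ⟹  sig = (2; 1,1)
  {3,8}:  v_{3} + v_{8} = v_{4} + v_{5}  ⟹  sig = (2; 1,1)
  {7,8}:  v_{7} + v_{8} = v_{1} + v_{5}  ⟹  sig = (2; 1,1)
  {3,6}:  v_{3} + v_{6} = v_{1} + v_{4} + v_{5}  ⟹  sig = (2; 1,1,1)
  {6,9}:  v_{6} + v_{9} = v_{1} + v_{2} + 2·v_{4}  ⟹  sig = (2; 1,1,2)
  {6,7}:  v_{6} + v_{7} = 2·v_{1} + v_{5}  ⟹  sig = (2; 1,2)
  {8,9}:  v_{8} + v_{9} = v_{2} + 2·v_{4}  ⟹  sig = (2; 1,2)
  {2,4,7}:  v_{2} + v_{4} + v_{7} = 0  ⟹  sig = (3; —)
  {1,5,9}:  v_{1} + v_{5} + v_{9} = v_{4}  ⟹  sig = (3; 1)
  {5,7,9}:  v_{5} + v_{7} + v_{9} = v_{3}  ⟹  sig = (3; 1)
  {2,3,4}:  v_{2} + v_{3} + v_{4} = v_{5} + v_{9}  ⟹  sig = (3; 1,1)
  {1,2,4,5}:  v_{1} + v_{2} + v_{4} + v_{5} = v_{8}  ⟹  sig = (4; 1)
  {2,4,5,6}:  v_{2} + v_{4} + v_{5} + v_{6} = 2·v_{8}  ⟹  sig = (4; 2)

Hence PRS(X_Σ) =
    |P|=2: 8 collections, coeffs (1), (1,1), (1,1), (1,1), (1,1,1), (1,1,2), (1,2), (1,2)
    |P|=3: 4 collections, coeffs (), (1), (1), (1,1)
    |P|=4: 2 collections, coeffs (1), (2)


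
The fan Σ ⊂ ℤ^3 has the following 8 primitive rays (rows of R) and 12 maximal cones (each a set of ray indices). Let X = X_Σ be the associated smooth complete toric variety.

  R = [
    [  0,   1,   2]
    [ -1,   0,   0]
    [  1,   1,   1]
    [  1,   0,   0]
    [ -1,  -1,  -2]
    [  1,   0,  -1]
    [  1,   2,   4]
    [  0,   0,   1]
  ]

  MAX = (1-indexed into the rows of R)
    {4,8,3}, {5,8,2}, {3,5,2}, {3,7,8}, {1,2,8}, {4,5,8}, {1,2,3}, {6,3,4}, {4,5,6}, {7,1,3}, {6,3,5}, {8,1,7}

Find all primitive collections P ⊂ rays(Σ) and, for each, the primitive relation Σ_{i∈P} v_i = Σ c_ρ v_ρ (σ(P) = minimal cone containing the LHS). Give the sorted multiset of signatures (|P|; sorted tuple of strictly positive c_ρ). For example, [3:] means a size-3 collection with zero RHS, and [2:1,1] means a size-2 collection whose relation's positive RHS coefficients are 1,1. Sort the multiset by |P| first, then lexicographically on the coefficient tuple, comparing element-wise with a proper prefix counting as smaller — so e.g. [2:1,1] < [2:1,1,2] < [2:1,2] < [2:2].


|primitive collections| = 14. Relations:

  P = {2,4}:  v_{2} + v_{4} = 0  so sig = [2:]
  P = {1,5}:  v_{1} + v_{5} = v_{2}  so sig = [2:1]
  P = {1,6}:  v_{1} + v_{6} = v_{3}  so sig = [2:1]
  P = {5,7}:  v_{5} + v_{7} = v_{1}  so sig = [2:1]
  P = {6,8}:  v_{6} + v_{8} = v_{4}  so sig = [2:1]
  P = {1,4}:  v_{1} + v_{4} = v_{3} + v_{8}  so sig = [2:1,1]
  P = {2,6}:  v_{2} + v_{6} = v_{3} + v_{5}  so sig = [2:1,1]
  P = {6,7}:  v_{6} + v_{7} = 2·v_{3} + v_{8}  so sig = [2:1,2]
  P = {2,7}:  v_{2} + v_{7} = 2·v_{1}  so sig = [2:2]
  P = {4,7}:  v_{4} + v_{7} = 2·v_{3} + 2·v_{8}  so sig = [2:2,2]
  P = {3,5,8}:  v_{3} + v_{5} + v_{8} = 0  so sig = [3:]
  P = {1,3,8}:  v_{1} + v_{3} + v_{8} = v_{7}  so sig = [3:1]
  P = {2,3,8}:  v_{2} + v_{3} + v_{8} = v_{1}  so sig = [3:1]
  P = {3,4,5}:  v_{3} + v_{4} + v_{5} = v_{6}  so sig = [3:1]

Hence PRS(X_Σ) =
{ [2:],  [2:1] ×4,  [2:1,1] ×2,  [2:1,2],  [2:2],  [2:2,2],  [3:],  [3:1] ×3 }


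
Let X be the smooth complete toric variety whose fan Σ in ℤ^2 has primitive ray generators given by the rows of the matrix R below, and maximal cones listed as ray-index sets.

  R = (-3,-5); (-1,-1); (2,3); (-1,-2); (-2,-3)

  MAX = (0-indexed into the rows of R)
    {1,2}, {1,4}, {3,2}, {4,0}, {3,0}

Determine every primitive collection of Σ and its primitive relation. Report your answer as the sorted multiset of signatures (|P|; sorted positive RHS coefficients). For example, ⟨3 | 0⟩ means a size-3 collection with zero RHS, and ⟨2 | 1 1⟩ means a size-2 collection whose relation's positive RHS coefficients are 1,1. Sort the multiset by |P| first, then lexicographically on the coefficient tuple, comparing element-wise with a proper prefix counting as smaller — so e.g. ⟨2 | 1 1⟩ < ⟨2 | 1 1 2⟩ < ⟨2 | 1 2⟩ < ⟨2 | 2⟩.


Primitive collections (5):

  {2,4}:  v_{2} + v_{4} = 0  →  sig = ⟨2 | 0⟩
  {0,2}:  v_{0} + v_{2} = v_{3}  →  sig = ⟨2 | 1⟩
  {1,3}:  v_{1} + v_{3} = v_{4}  →  sig = ⟨2 | 1⟩
  {3,4}:  v_{3} + v_{4} = v_{0}  →  sig = ⟨2 | 1⟩
  {0,1}:  v_{0} + v_{1} = 2·v_{4}  →  sig = ⟨2 | 2⟩

Sorted signature multiset PRS(X):
[⟨2 | 0⟩, ⟨2 | 1⟩, ⟨2 | 1⟩, ⟨2 | 1⟩, ⟨2 | 2⟩]


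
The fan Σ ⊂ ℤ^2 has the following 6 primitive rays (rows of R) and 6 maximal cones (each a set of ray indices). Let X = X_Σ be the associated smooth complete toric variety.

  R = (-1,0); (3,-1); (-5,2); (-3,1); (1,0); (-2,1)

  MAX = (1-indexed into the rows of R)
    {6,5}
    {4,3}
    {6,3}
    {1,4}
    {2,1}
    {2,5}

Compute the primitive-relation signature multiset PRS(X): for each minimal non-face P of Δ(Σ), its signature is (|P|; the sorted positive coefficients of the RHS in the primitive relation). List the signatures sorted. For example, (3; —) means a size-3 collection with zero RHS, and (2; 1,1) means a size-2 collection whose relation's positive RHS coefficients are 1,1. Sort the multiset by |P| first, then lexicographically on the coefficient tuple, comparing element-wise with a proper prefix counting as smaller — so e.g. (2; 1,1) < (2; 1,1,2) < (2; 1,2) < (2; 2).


9 collections generate NE(X_Σ); each relation:

  P={1,5}:  v_{1} + v_{5} = 0 — sig = (2; —)
  P={2,4}:  v_{2} + v_{4} = 0 — sig = (2; —)
  P={1,6}:  v_{1} + v_{6} = v_{4} — sig = (2; 1)
  P={2,3}:  v_{2} + v_{3} = v_{6} — sig = (2; 1)
  P={2,6}:  v_{2} + v_{6} = v_{5} — sig = (2; 1)
  P={4,5}:  v_{4} + v_{5} = v_{6} — sig = (2; 1)
  P={4,6}:  v_{4} + v_{6} = v_{3} — sig = (2; 1)
  P={1,3}:  v_{1} + v_{3} = 2·v_{4} — sig = (2; 2)
  P={3,5}:  v_{3} + v_{5} = 2·v_{6} — sig = (2; 2)

so the primitive-relation signature multiset is
{ (2; —) ×2,  (2; 1) ×5,  (2; 2) ×2 }


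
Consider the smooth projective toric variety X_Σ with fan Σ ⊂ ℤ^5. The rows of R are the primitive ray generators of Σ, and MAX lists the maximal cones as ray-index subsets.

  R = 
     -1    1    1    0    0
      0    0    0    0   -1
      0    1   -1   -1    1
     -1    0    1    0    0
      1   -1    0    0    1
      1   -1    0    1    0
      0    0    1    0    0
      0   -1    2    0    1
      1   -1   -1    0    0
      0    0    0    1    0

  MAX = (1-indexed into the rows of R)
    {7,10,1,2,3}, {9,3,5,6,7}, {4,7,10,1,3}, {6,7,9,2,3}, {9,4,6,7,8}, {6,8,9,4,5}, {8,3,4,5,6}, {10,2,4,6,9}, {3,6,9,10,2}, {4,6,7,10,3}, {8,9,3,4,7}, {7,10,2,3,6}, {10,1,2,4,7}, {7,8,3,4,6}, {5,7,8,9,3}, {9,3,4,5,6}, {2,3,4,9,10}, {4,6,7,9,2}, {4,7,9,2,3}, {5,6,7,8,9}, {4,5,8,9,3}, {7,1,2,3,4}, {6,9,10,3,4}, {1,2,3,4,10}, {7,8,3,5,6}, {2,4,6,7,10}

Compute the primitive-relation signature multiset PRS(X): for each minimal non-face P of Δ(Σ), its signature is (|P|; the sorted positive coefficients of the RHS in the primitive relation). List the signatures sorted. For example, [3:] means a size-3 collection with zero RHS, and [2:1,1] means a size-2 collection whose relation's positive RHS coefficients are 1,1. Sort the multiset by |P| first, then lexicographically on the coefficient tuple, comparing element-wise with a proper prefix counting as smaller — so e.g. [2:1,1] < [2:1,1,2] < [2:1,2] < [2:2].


The 14 primitive collections of Σ (r=10, n=5):

  • {1,9}:  v_{1} + v_{9} = 0 — sig = [2:]
  • {1,6}:  v_{1} + v_{6} = v_{7} + v_{10} — sig = [2:1,1]
  • {2,5}:  v_{2} + v_{5} = v_{7} + v_{9} — sig = [2:1,1]
  • {1,5}:  v_{1} + v_{5} = v_{3} + v_{4} + v_{6} + v_{7} — sig = [2:1,1,1,1]
  • {2,8}:  v_{2} + v_{8} = v_{4} + 2·v_{7} + v_{9} — sig = [2:1,1,2]
  • {5,10}:  v_{5} + v_{10} = v_{3} + v_{4} + 2·v_{6} — sig = [2:1,1,2]
  • {1,8}:  v_{1} + v_{8} = v_{3} + 2·v_{4} + v_{6} + 2·v_{7} — sig = [2:1,1,2,2]
  • {8,10}:  v_{8} + v_{10} = v_{3} + 2·v_{4} + 2·v_{6} + v_{7} — sig = [2:1,1,2,2]
  • {4,5,7}:  v_{4} + v_{5} + v_{7} = v_{8} — sig = [3:1]
  • {7,9,10}:  v_{7} + v_{9} + v_{10} = v_{6} — sig = [3:1]
  • {2,3,4,6}:  v_{2} + v_{3} + v_{4} + v_{6} = 0 — sig = [4:]
  • {3,6,8,9}:  v_{3} + v_{6} + v_{8} + v_{9} = 2·v_{5} — sig = [4:2]
  • {2,3,4,7,10}:  v_{2} + v_{3} + v_{4} + v_{7} + v_{10} = v_{1} — sig = [5:1]
  • {3,4,6,7,9}:  v_{3} + v_{4} + v_{6} + v_{7} + v_{9} = v_{5} — sig = [5:1]

Hence PRS(X_Σ) =
    [2:]
    [2:1,1]
    [2:1,1]
    [2:1,1,1,1]
    [2:1,1,2]
    [2:1,1,2]
    [2:1,1,2,2]
    [2:1,1,2,2]
    [3:1]
    [3:1]
    [4:]
    [4:2]
    [5:1]
    [5:1]


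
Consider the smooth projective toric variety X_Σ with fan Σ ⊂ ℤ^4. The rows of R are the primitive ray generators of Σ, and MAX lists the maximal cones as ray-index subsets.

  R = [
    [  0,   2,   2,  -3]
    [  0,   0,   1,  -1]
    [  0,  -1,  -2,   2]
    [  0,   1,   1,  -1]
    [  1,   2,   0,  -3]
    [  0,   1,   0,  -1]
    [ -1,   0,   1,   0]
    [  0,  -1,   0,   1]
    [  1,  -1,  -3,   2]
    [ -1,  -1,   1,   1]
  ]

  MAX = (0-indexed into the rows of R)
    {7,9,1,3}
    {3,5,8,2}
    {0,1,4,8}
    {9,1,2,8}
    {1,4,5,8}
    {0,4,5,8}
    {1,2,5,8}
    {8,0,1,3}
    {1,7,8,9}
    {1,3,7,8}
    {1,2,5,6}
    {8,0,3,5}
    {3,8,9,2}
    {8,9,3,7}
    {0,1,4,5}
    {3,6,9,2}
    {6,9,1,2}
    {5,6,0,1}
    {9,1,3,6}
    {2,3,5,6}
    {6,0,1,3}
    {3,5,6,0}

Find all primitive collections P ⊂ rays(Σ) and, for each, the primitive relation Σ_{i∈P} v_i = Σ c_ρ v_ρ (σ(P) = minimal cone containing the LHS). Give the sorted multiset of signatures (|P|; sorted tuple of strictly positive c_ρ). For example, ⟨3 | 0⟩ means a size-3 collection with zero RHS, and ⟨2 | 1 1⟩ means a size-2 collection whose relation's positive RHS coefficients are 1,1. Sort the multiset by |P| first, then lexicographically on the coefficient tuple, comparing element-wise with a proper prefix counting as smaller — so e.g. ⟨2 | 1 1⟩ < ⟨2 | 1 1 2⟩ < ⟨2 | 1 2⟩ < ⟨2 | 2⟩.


Primitive collections (17):

  • {5,7}:  v_{5} + v_{7} = 0  ⇒ sig = ⟨2 | 0⟩
  • {0,2}:  v_{0} + v_{2} = v_{5}  ⇒ sig = ⟨2 | 1⟩
  • {5,9}:  v_{5} + v_{9} = v_{6}  ⇒ sig = ⟨2 | 1⟩
  • {6,7}:  v_{6} + v_{7} = v_{9}  ⇒ sig = ⟨2 | 1⟩
  • {6,8}:  v_{6} + v_{8} = v_{2}  ⇒ sig = ⟨2 | 1⟩
  • {0,7}:  v_{0} + v_{7} = v_{1} + v_{3}  ⇒ sig = ⟨2 | 1 1⟩
  • {2,7}:  v_{2} + v_{7} = v_{8} + v_{9}  ⇒ sig = ⟨2 | 1 1⟩
  • {4,9}:  v_{4} + v_{9} = v_{1} + v_{5}  ⇒ sig = ⟨2 | 1 1⟩
  • {0,9}:  v_{0} + v_{9} = v_{1} + v_{3} + v_{6}  ⇒ sig = ⟨2 | 1 1 1⟩
  • {4,7}:  v_{4} + v_{7} = v_{0} + v_{1} + v_{8}  ⇒ sig = ⟨2 | 1 1 1⟩
  • {2,4}:  v_{2} + v_{4} = v_{1} + 2·v_{5} + v_{8}  ⇒ sig = ⟨2 | 1 1 2⟩
  • {3,4}:  v_{3} + v_{4} = 2·v_{0} + v_{8}  ⇒ sig = ⟨2 | 1 2⟩
  • {4,6}:  v_{4} + v_{6} = v_{1} + 2·v_{5}  ⇒ sig = ⟨2 | 1 2⟩
  • {1,2,3}:  v_{1} + v_{2} + v_{3} = 0  ⇒ sig = ⟨3 | 0⟩
  • {1,3,5}:  v_{1} + v_{3} + v_{5} = v_{0}  ⇒ sig = ⟨3 | 1⟩
  • {0,1,5,8}:  v_{0} + v_{1} + v_{5} + v_{8} = v_{4}  ⇒ sig = ⟨4 | 1⟩
  • {1,3,8,9}:  v_{1} + v_{3} + v_{8} + v_{9} = v_{7}  ⇒ sig = ⟨4 | 1⟩

so the primitive-relation signature multiset is
    |P|=2: 13 collections, coeffs (), (1), (1), (1), (1), (1,1), (1,1), (1,1), (1,1,1), (1,1,1), (1,1,2), (1,2), (1,2)
    |P|=3: 2 collections, coeffs (), (1)
    |P|=4: 2 collections, coeffs (1), (1)


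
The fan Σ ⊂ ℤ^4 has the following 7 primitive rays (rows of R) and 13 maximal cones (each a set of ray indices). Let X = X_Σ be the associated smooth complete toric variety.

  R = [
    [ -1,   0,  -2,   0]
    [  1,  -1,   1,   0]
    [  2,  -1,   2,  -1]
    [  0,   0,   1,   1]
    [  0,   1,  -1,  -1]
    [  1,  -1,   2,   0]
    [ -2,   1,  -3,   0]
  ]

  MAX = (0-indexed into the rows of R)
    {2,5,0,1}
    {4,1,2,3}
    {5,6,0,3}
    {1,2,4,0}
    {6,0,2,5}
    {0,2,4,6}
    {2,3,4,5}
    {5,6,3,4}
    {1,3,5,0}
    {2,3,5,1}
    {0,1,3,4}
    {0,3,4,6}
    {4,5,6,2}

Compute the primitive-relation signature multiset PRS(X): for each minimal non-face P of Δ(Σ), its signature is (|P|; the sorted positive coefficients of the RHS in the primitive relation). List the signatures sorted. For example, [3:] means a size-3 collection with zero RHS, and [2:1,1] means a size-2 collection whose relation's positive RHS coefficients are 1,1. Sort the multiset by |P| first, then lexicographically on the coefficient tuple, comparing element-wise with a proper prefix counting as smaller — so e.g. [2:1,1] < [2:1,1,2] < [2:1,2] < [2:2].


|primitive collections| = 5. Relations:

  P={1,6}:  v_{1} + v_{6} = v_{0}  ⟹  sig = [2:1]
  P={2,3,6}:  v_{2} + v_{3} + v_{6} = 0  ⟹  sig = [3:]
  P={0,2,3}:  v_{0} + v_{2} + v_{3} = v_{1}  ⟹  sig = [3:1]
  P={1,4,5}:  v_{1} + v_{4} + v_{5} = v_{2}  ⟹  sig = [3:1]
  P={0,4,5}:  v_{0} + v_{4} + v_{5} = v_{2} + v_{6}  ⟹  sig = [3:1,1]

Sorted signature multiset PRS(X):
    [2:1]
    [3:]
    [3:1]
    [3:1]
    [3:1,1]


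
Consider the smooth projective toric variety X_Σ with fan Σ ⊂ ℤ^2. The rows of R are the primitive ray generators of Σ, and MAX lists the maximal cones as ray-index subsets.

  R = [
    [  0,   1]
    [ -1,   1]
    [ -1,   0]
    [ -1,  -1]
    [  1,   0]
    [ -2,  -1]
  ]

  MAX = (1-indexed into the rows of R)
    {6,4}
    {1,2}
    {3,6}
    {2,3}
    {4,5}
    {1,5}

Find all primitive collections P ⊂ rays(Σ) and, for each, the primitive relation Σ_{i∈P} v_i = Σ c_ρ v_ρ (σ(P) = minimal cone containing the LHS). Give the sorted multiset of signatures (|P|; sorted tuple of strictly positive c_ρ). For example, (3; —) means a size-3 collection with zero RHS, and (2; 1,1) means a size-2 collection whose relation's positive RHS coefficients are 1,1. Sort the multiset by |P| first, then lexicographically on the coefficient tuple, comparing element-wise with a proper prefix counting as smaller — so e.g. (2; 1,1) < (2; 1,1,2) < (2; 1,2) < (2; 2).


9 collections generate NE(X_Σ); each relation:

  • {3,5}:  v_{3} + v_{5} = 0  so sig = (2; —)
  • {1,3}:  v_{1} + v_{3} = v_{2}  so sig = (2; 1)
  • {1,4}:  v_{1} + v_{4} = v_{3}  so sig = (2; 1)
  • {2,5}:  v_{2} + v_{5} = v_{1}  so sig = (2; 1)
  • {3,4}:  v_{3} + v_{4} = v_{6}  so sig = (2; 1)
  • {5,6}:  v_{5} + v_{6} = v_{4}  so sig = (2; 1)
  • {1,6}:  v_{1} + v_{6} = 2·v_{3}  so sig = (2; 2)
  • {2,4}:  v_{2} + v_{4} = 2·v_{3}  so sig = (2; 2)
  • {2,6}:  v_{2} + v_{6} = 3·v_{3}  so sig = (2; 3)

Hence PRS(X_Σ) =
    (2; —)
    (2; 1)
    (2; 1)
    (2; 1)
    (2; 1)
    (2; 1)
    (2; 2)
    (2; 2)
    (2; 3)


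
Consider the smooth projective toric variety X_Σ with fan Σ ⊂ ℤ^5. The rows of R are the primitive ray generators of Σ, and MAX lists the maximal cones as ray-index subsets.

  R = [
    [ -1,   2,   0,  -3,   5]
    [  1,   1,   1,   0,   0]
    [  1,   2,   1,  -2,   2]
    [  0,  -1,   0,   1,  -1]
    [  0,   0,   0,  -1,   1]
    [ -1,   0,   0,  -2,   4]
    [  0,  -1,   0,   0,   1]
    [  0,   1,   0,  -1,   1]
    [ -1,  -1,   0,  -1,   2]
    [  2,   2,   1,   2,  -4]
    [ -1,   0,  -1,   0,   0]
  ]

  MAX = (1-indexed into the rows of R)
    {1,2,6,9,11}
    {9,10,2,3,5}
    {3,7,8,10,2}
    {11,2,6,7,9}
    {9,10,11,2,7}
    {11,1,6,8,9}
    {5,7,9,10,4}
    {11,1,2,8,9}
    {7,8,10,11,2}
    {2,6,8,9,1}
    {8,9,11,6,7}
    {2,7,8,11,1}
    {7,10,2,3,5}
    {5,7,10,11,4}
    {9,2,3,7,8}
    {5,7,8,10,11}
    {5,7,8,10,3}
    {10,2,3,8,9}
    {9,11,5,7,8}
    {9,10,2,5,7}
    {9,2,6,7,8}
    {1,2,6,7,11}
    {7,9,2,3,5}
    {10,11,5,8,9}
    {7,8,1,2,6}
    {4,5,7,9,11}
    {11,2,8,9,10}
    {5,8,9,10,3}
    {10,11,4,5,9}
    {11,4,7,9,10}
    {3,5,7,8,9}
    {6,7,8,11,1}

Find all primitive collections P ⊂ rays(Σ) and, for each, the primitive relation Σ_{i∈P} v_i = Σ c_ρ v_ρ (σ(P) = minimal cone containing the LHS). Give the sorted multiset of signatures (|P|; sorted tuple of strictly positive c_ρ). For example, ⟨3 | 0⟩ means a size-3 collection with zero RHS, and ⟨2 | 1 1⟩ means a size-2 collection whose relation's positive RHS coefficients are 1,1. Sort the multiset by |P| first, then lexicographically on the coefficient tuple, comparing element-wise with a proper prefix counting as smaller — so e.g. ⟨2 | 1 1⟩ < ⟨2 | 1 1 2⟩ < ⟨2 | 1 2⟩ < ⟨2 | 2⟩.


20 collections generate NE(X_Σ); each relation:

  • {4,8}:  v_{4} + v_{8} = 0 — sig = ⟨2 | 0⟩
  • {3,4}:  v_{3} + v_{4} = v_{2} + v_{5} — sig = ⟨2 | 1 1⟩
  • {1,4}:  v_{1} + v_{4} = v_{2} + v_{6} + v_{11} — sig = ⟨2 | 1 1 1⟩
  • {2,4}:  v_{2} + v_{4} = v_{7} + v_{9} + v_{10} — sig = ⟨2 | 1 1 1⟩
  • {4,6}:  v_{4} + v_{6} = v_{2} + v_{7} + v_{9} + v_{11} — sig = ⟨2 | 1 1 1 1⟩
  • {3,6}:  v_{3} + v_{6} = v_{2} + v_{7} + 3·v_{8} + v_{9} — sig = ⟨2 | 1 1 1 3⟩
  • {5,6}:  v_{5} + v_{6} = v_{7} + 2·v_{8} + v_{9} — sig = ⟨2 | 1 1 2⟩
  • {1,3}:  v_{1} + v_{3} = v_{2} + v_{6} + 3·v_{8} — sig = ⟨2 | 1 1 3⟩
  • {1,5}:  v_{1} + v_{5} = v_{6} + 2·v_{8} — sig = ⟨2 | 1 2⟩
  • {6,10}:  v_{6} + v_{10} = 2·v_{2} + v_{11} — sig = ⟨2 | 1 2⟩
  • {1,10}:  v_{1} + v_{10} = 3·v_{2} + v_{8} + 2·v_{11} — sig = ⟨2 | 1 2 3⟩
  • {3,11}:  v_{3} + v_{11} = 2·v_{8} — sig = ⟨2 | 2⟩
  • {2,5,8}:  v_{2} + v_{5} + v_{8} = v_{3} — sig = ⟨3 | 1⟩
  • {2,5,11}:  v_{2} + v_{5} + v_{11} = v_{8} — sig = ⟨3 | 1⟩
  • {1,7,9}:  v_{1} + v_{7} + v_{9} = 2·v_{6} — sig = ⟨3 | 2⟩
  • {2,6,8,11}:  v_{2} + v_{6} + v_{8} + v_{11} = v_{1} — sig = ⟨4 | 1⟩
  • {7,8,9,10}:  v_{7} + v_{8} + v_{9} + v_{10} = v_{2} — sig = ⟨4 | 1⟩
  • {3,7,9,10}:  v_{3} + v_{7} + v_{9} + v_{10} = 2·v_{2} + v_{5} — sig = ⟨4 | 1 2⟩
  • {5,7,9,10,11}:  v_{5} + v_{7} + v_{9} + v_{10} + v_{11} = 0 — sig = ⟨5 | 0⟩
  • {2,7,8,9,11}:  v_{2} + v_{7} + v_{8} + v_{9} + v_{11} = v_{6} — sig = ⟨5 | 1⟩

Sorted signature multiset PRS(X):
    |P|=2: 12 collections, coeffs (), (1,1), (1,1,1), (1,1,1), (1,1,1,1), (1,1,1,3), (1,1,2), (1,1,3), (1,2), (1,2), (1,2,3), (2)
    |P|=3: 3 collections, coeffs (1), (1), (2)
    |P|=4: 3 collections, coeffs (1), (1), (1,2)
    |P|=5: 2 collections, coeffs (), (1)


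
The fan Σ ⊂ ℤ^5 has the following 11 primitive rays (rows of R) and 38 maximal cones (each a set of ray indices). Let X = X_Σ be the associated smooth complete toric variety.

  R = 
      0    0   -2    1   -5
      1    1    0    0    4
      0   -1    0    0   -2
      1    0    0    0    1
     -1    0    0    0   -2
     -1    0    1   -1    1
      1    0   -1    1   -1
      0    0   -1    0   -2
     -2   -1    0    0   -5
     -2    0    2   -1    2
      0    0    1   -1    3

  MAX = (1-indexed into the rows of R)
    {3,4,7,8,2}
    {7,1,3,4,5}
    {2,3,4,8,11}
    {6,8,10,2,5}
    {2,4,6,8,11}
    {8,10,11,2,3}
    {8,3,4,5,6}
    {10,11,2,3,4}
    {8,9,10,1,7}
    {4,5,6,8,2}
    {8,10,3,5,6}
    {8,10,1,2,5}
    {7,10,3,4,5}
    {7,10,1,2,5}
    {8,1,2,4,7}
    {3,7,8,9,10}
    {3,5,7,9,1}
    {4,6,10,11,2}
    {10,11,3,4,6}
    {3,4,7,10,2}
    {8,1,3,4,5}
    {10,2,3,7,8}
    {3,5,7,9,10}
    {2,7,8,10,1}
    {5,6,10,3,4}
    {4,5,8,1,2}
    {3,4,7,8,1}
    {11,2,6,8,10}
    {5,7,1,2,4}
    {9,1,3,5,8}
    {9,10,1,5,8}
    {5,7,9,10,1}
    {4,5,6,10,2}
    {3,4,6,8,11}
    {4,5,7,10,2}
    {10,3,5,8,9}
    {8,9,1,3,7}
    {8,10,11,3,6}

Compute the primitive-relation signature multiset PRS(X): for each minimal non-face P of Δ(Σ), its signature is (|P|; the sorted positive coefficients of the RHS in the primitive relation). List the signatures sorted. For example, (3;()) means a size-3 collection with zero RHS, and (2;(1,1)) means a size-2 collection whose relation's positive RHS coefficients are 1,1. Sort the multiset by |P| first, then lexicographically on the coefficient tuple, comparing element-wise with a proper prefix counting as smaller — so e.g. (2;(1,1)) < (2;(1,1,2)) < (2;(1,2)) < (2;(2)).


Primitive collections (16):

  P = {6,7}:  v_{6} + v_{7} = 0  ⇒ sig = (2;())
  P = {1,11}:  v_{1} + v_{11} = v_{8}  ⇒ sig = (2;(1))
  P = {5,11}:  v_{5} + v_{11} = v_{6}  ⇒ sig = (2;(1))
  P = {1,6}:  v_{1} + v_{6} = v_{5} + v_{8}  ⇒ sig = (2;(1,1))
  P = {4,9}:  v_{4} + v_{9} = v_{3} + v_{5}  ⇒ sig = (2;(1,1))
  P = {7,11}:  v_{7} + v_{11} = v_{2} + v_{3}  ⇒ sig = (2;(1,1))
  P = {2,9}:  v_{2} + v_{9} = v_{7} + v_{8} + v_{10}  ⇒ sig = (2;(1,1,1))
  P = {9,11}:  v_{9} + v_{11} = v_{3} + v_{8} + v_{10}  ⇒ sig = (2;(1,1,1))
  P = {6,9}:  v_{6} + v_{9} = v_{3} + v_{5} + v_{8} + v_{10}  ⇒ sig = (2;(1,1,1,1))
  P = {2,3,5}:  v_{2} + v_{3} + v_{5} = 0  ⇒ sig = (3;())
  P = {1,3,10}:  v_{1} + v_{3} + v_{10} = v_{9}  ⇒ sig = (3;(1))
  P = {1,4,10}:  v_{1} + v_{4} + v_{10} = v_{5}  ⇒ sig = (3;(1))
  P = {2,3,6}:  v_{2} + v_{3} + v_{6} = v_{11}  ⇒ sig = (3;(1))
  P = {4,8,10}:  v_{4} + v_{8} + v_{10} = v_{6}  ⇒ sig = (3;(1))
  P = {5,7,8}:  v_{5} + v_{7} + v_{8} = v_{1}  ⇒ sig = (3;(1))
  P = {1,2,3}:  v_{1} + v_{2} + v_{3} = v_{7} + v_{8}  ⇒ sig = (3;(1,1))

Sorted signature multiset PRS(X):
{ (2;()),  (2;(1)) ×2,  (2;(1,1)) ×3,  (2;(1,1,1)) ×2,  (2;(1,1,1,1)),  (3;()),  (3;(1)) ×5,  (3;(1,1)) }


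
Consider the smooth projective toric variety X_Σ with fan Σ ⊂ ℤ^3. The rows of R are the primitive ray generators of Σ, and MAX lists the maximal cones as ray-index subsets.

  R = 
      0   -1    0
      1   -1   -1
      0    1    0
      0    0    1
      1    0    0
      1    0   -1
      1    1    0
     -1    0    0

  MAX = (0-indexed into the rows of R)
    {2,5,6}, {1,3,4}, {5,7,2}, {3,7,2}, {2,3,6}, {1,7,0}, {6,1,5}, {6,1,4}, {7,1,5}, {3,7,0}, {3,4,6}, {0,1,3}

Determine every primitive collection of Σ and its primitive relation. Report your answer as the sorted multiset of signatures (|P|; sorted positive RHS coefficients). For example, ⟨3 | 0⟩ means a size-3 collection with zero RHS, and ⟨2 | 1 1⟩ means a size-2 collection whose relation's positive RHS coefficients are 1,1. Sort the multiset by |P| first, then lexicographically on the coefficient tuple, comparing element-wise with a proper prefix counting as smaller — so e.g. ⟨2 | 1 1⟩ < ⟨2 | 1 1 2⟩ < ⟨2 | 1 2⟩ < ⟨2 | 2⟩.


12 collections generate NE(X_Σ); each relation:

  • {0,2}:  v_{0} + v_{2} = 0  →  sig = ⟨2 | 0⟩
  • {4,7}:  v_{4} + v_{7} = 0  →  sig = ⟨2 | 0⟩
  • {0,5}:  v_{0} + v_{5} = v_{1}  →  sig = ⟨2 | 1⟩
  • {0,6}:  v_{0} + v_{6} = v_{4}  →  sig = ⟨2 | 1⟩
  • {1,2}:  v_{1} + v_{2} = v_{5}  →  sig = ⟨2 | 1⟩
  • {2,4}:  v_{2} + v_{4} = v_{6}  →  sig = ⟨2 | 1⟩
  • {3,5}:  v_{3} + v_{5} = v_{4}  →  sig = ⟨2 | 1⟩
  • {6,7}:  v_{6} + v_{7} = v_{2}  →  sig = ⟨2 | 1⟩
  • {0,4}:  v_{0} + v_{4} = v_{1} + v_{3}  →  sig = ⟨2 | 1 1⟩
  • {4,5}:  v_{4} + v_{5} = v_{1} + v_{6}  →  sig = ⟨2 | 1 1⟩
  • {1,3,7}:  v_{1} + v_{3} + v_{7} = v_{0}  →  sig = ⟨3 | 1⟩
  • {1,3,6}:  v_{1} + v_{3} + v_{6} = 2·v_{4}  →  sig = ⟨3 | 2⟩

Signatures (|P|; sorted positive RHS coefficients), sorted:
{ ⟨2 | 0⟩ ×2,  ⟨2 | 1⟩ ×6,  ⟨2 | 1 1⟩ ×2,  ⟨3 | 1⟩,  ⟨3 | 2⟩ }


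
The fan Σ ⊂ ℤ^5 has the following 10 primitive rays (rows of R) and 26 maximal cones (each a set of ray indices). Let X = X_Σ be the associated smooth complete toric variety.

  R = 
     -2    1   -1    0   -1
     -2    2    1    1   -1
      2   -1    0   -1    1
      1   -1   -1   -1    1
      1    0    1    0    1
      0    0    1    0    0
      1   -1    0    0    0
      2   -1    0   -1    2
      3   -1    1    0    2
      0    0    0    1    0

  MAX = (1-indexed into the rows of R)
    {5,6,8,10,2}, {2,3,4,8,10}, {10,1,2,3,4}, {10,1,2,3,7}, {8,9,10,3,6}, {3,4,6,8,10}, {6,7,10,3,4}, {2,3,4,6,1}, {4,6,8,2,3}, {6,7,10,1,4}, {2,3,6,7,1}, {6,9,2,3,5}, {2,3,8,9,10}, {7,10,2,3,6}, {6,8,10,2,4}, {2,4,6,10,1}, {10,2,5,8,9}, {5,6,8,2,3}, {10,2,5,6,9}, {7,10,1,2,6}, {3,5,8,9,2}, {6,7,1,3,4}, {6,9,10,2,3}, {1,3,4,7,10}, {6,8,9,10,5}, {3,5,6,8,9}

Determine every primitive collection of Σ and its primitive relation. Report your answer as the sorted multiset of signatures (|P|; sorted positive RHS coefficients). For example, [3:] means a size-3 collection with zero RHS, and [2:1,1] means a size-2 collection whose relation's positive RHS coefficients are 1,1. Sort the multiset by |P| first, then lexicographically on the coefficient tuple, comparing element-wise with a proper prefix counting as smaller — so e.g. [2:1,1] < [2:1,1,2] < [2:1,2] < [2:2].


Primitive collections (14):

  • {4,5}:  v_{4} + v_{5} = v_{8} ; sig = [2:1]
  • {1,5}:  v_{1} + v_{5} = v_{2} + v_{4} ; sig = [2:1,1]
  • {4,9}:  v_{4} + v_{9} = v_{3} + v_{8} + v_{10} ; sig = [2:1,1,1]
  • {5,7}:  v_{5} + v_{7} = v_{3} + v_{6} + v_{10} ; sig = [2:1,1,1]
  • {1,9}:  v_{1} + v_{9} = v_{2} + v_{3} + v_{4} + v_{10} ; sig = [2:1,1,1,1]
  • {7,8}:  v_{7} + v_{8} = v_{3} + v_{4} + v_{6} + v_{10} ; sig = [2:1,1,1,1]
  • {1,8}:  v_{1} + v_{8} = v_{2} + 2·v_{4} ; sig = [2:1,2]
  • {7,9}:  v_{7} + v_{9} = 2·v_{3} + v_{6} + 2·v_{10} ; sig = [2:1,2,2]
  • {2,4,7}:  v_{2} + v_{4} + v_{7} = 0 ; sig = [3:]
  • {3,5,10}:  v_{3} + v_{5} + v_{10} = v_{9} ; sig = [3:1]
  • {1,3,6,10}:  v_{1} + v_{3} + v_{6} + v_{10} = 0 ; sig = [4:]
  • {2,6,8,9}:  v_{2} + v_{6} + v_{8} + v_{9} = 3·v_{5} ; sig = [4:3]
  • {2,3,4,6,10}:  v_{2} + v_{3} + v_{4} + v_{6} + v_{10} = v_{5} ; sig = [5:1]
  • {2,3,6,8,10}:  v_{2} + v_{3} + v_{6} + v_{8} + v_{10} = 2·v_{5} ; sig = [5:2]

Hence PRS(X_Σ) =
    |P|=2: 8 collections, coeffs (1), (1,1), (1,1,1), (1,1,1), (1,1,1,1), (1,1,1,1), (1,2), (1,2,2)
    |P|=3: 2 collections, coeffs (), (1)
    |P|=4: 2 collections, coeffs (), (3)
    |P|=5: 2 collections, coeffs (1), (2)


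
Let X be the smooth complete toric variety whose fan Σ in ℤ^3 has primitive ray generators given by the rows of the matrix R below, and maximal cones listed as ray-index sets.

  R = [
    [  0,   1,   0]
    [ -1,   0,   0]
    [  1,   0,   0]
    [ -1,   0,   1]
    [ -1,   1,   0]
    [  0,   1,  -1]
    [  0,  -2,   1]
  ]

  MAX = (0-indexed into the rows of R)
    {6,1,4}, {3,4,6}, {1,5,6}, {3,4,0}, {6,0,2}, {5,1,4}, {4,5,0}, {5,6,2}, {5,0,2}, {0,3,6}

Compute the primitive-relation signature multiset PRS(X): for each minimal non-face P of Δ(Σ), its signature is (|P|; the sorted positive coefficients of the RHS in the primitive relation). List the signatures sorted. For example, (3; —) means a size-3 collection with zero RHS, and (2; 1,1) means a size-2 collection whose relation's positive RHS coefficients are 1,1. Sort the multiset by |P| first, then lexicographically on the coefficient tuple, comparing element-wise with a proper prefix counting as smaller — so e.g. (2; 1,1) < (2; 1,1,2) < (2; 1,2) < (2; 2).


9 collections generate NE(X_Σ); each relation:

  • {1,2}:  v_{1} + v_{2} = 0  so sig = (2; —)
  • {0,1}:  v_{0} + v_{1} = v_{4}  so sig = (2; 1)
  • {2,4}:  v_{2} + v_{4} = v_{0}  so sig = (2; 1)
  • {3,5}:  v_{3} + v_{5} = v_{4}  so sig = (2; 1)
  • {1,3}:  v_{1} + v_{3} = 2·v_{4} + v_{6}  so sig = (2; 1,2)
  • {2,3}:  v_{2} + v_{3} = 2·v_{0} + v_{6}  so sig = (2; 1,2)
  • {0,5,6}:  v_{0} + v_{5} + v_{6} = 0  so sig = (3; —)
  • {0,4,6}:  v_{0} + v_{4} + v_{6} = v_{3}  so sig = (3; 1)
  • {4,5,6}:  v_{4} + v_{5} + v_{6} = v_{1}  so sig = (3; 1)

so the primitive-relation signature multiset is
    (2; —)
    (2; 1)
    (2; 1)
    (2; 1)
    (2; 1,2)
    (2; 1,2)
    (3; —)
    (3; 1)
    (3; 1)


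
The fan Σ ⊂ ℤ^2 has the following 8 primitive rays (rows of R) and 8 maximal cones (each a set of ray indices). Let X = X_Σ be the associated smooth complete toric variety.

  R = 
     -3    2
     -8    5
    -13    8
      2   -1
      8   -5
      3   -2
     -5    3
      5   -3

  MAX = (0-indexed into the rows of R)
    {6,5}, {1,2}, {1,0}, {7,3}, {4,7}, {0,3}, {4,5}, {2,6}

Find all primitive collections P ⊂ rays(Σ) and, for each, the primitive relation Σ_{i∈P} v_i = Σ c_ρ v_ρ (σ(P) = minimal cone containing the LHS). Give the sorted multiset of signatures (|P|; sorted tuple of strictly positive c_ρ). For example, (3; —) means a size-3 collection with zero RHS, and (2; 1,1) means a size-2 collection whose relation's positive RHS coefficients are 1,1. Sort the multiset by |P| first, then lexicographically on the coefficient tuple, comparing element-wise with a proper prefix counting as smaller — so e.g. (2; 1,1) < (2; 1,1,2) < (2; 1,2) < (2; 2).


The 20 primitive collections of Σ (r=8, n=2):

  P={0,5}:  v_{0} + v_{5} = 0  ⟹  sig = (2; —)
  P={1,4}:  v_{1} + v_{4} = 0  ⟹  sig = (2; —)
  P={6,7}:  v_{6} + v_{7} = 0  ⟹  sig = (2; —)
  P={0,4}:  v_{0} + v_{4} = v_{7}  ⟹  sig = (2; 1)
  P={0,6}:  v_{0} + v_{6} = v_{1}  ⟹  sig = (2; 1)
  P={0,7}:  v_{0} + v_{7} = v_{3}  ⟹  sig = (2; 1)
  P={1,5}:  v_{1} + v_{5} = v_{6}  ⟹  sig = (2; 1)
  P={1,6}:  v_{1} + v_{6} = v_{2}  ⟹  sig = (2; 1)
  P={1,7}:  v_{1} + v_{7} = v_{0}  ⟹  sig = (2; 1)
  P={2,4}:  v_{2} + v_{4} = v_{6}  ⟹  sig = (2; 1)
  P={2,7}:  v_{2} + v_{7} = v_{1}  ⟹  sig = (2; 1)
  P={3,5}:  v_{3} + v_{5} = v_{7}  ⟹  sig = (2; 1)
  P={3,6}:  v_{3} + v_{6} = v_{0}  ⟹  sig = (2; 1)
  P={4,6}:  v_{4} + v_{6} = v_{5}  ⟹  sig = (2; 1)
  P={5,7}:  v_{5} + v_{7} = v_{4}  ⟹  sig = (2; 1)
  P={2,3}:  v_{2} + v_{3} = v_{0} + v_{1}  ⟹  sig = (2; 1,1)
  P={0,2}:  v_{0} + v_{2} = 2·v_{1}  ⟹  sig = (2; 2)
  P={1,3}:  v_{1} + v_{3} = 2·v_{0}  ⟹  sig = (2; 2)
  P={2,5}:  v_{2} + v_{5} = 2·v_{6}  ⟹  sig = (2; 2)
  P={3,4}:  v_{3} + v_{4} = 2·v_{7}  ⟹  sig = (2; 2)

Sorted signature multiset PRS(X):
[(2; —), (2; —), (2; —), (2; 1), (2; 1), (2; 1), (2; 1), (2; 1), (2; 1), (2; 1), (2; 1), (2; 1), (2; 1), (2; 1), (2; 1), (2; 1,1), (2; 2), (2; 2), (2; 2), (2; 2)]


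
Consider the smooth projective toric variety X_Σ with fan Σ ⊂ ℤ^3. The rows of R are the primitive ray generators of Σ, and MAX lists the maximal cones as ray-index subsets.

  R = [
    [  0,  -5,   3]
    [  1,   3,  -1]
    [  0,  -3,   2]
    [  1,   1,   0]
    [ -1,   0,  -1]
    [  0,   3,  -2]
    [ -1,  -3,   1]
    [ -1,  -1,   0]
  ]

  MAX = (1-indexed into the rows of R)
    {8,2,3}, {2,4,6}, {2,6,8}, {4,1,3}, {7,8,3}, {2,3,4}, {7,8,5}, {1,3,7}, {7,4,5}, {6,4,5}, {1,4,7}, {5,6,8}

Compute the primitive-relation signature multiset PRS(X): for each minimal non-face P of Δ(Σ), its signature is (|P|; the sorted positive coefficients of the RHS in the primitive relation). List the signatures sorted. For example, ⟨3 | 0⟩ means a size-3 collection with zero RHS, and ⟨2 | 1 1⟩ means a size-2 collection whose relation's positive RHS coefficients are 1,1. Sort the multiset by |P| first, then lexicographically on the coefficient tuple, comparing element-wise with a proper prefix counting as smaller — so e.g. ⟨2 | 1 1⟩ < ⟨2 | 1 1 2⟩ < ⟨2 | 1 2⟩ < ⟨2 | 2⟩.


Σ has 11 primitive collections:

  P = {2,7}:  v_{2} + v_{7} = 0 ; sig = ⟨2 | 0⟩
  P = {3,6}:  v_{3} + v_{6} = 0 ; sig = ⟨2 | 0⟩
  P = {4,8}:  v_{4} + v_{8} = 0 ; sig = ⟨2 | 0⟩
  P = {2,5}:  v_{2} + v_{5} = v_{6} ; sig = ⟨2 | 1⟩
  P = {3,5}:  v_{3} + v_{5} = v_{7} ; sig = ⟨2 | 1⟩
  P = {6,7}:  v_{6} + v_{7} = v_{5} ; sig = ⟨2 | 1⟩
  P = {1,2}:  v_{1} + v_{2} = v_{3} + v_{4} ; sig = ⟨2 | 1 1⟩
  P = {1,6}:  v_{1} + v_{6} = v_{4} + v_{7} ; sig = ⟨2 | 1 1⟩
  P = {1,8}:  v_{1} + v_{8} = v_{3} + v_{7} ; sig = ⟨2 | 1 1⟩
  P = {1,5}:  v_{1} + v_{5} = v_{4} + 2·v_{7} ; sig = ⟨2 | 1 2⟩
  P = {3,4,7}:  v_{3} + v_{4} + v_{7} = v_{1} ; sig = ⟨3 | 1⟩

Signatures (|P|; sorted positive RHS coefficients), sorted:
    |P|=2: 10 collections, coeffs (), (), (), (1), (1), (1), (1,1), (1,1), (1,1), (1,2)
    |P|=3: 1 collection, coeffs (1)


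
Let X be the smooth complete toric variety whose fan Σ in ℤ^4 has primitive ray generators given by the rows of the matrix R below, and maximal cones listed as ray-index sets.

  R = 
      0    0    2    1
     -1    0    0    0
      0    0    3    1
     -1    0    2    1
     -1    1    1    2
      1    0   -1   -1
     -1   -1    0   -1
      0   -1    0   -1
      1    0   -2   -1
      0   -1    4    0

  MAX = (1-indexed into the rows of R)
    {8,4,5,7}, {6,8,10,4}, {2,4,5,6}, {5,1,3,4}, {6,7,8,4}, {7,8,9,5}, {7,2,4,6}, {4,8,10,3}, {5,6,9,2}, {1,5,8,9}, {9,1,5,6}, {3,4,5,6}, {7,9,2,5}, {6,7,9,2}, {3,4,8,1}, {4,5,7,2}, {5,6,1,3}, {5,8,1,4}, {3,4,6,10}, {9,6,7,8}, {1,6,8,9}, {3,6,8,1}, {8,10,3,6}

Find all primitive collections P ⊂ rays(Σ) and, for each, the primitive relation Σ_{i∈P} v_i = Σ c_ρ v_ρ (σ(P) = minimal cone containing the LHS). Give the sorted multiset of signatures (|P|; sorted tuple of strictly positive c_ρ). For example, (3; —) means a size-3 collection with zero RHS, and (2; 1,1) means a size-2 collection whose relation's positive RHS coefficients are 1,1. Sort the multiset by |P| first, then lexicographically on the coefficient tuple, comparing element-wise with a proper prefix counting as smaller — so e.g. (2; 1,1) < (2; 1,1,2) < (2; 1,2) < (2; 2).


Primitive collections (17):

  P={4,9}:  v_{4} + v_{9} = 0 ; sig = (2; —)
  P={1,2}:  v_{1} + v_{2} = v_{4} ; sig = (2; 1)
  P={2,8}:  v_{2} + v_{8} = v_{7} ; sig = (2; 1)
  P={1,7}:  v_{1} + v_{7} = v_{4} + v_{8} ; sig = (2; 1,1)
  P={3,9}:  v_{3} + v_{9} = v_{1} + v_{6} ; sig = (2; 1,1)
  P={5,10}:  v_{5} + v_{10} = v_{3} + v_{4} ; sig = (2; 1,1)
  P={9,10}:  v_{9} + v_{10} = v_{3} + v_{6} + v_{8} ; sig = (2; 1,1,1)
  P={3,7}:  v_{3} + v_{7} = 2·v_{4} + v_{6} + v_{8} ; sig = (2; 1,1,2)
  P={1,10}:  v_{1} + v_{10} = 2·v_{3} + v_{8} ; sig = (2; 1,2)
  P={2,3}:  v_{2} + v_{3} = 2·v_{4} + v_{6} ; sig = (2; 1,2)
  P={2,10}:  v_{2} + v_{10} = 3·v_{4} + 2·v_{6} + v_{8} ; sig = (2; 1,2,3)
  P={7,10}:  v_{7} + v_{10} = 3·v_{4} + 2·v_{6} + 2·v_{8} ; sig = (2; 2,2,3)
  P={5,6,8}:  v_{5} + v_{6} + v_{8} = 0 ; sig = (3; —)
  P={1,4,6}:  v_{1} + v_{4} + v_{6} = v_{3} ; sig = (3; 1)
  P={5,6,7}:  v_{5} + v_{6} + v_{7} = v_{2} ; sig = (3; 1)
  P={3,5,8}:  v_{3} + v_{5} + v_{8} = v_{1} + v_{4} ; sig = (3; 1,1)
  P={3,4,6,8}:  v_{3} + v_{4} + v_{6} + v_{8} = v_{10} ; sig = (4; 1)

Signatures (|P|; sorted positive RHS coefficients), sorted:
    (2; —)
    (2; 1)
    (2; 1)
    (2; 1,1)
    (2; 1,1)
    (2; 1,1)
    (2; 1,1,1)
    (2; 1,1,2)
    (2; 1,2)
    (2; 1,2)
    (2; 1,2,3)
    (2; 2,2,3)
    (3; —)
    (3; 1)
    (3; 1)
    (3; 1,1)
    (4; 1)
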